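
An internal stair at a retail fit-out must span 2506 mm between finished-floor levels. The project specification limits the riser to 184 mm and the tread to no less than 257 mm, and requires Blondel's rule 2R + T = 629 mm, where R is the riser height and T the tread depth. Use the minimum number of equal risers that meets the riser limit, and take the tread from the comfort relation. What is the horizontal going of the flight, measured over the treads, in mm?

2506 / 184 = 13.62, so 14 risers are needed.
R = 2506 ÷ 14 = 179 mm.
T = 629 − 2·179 = 271 mm, which satisfies the 257 mm minimum.
14 risers give 13 treads; going = 13 × 271 = 3523 mm.

3523 mm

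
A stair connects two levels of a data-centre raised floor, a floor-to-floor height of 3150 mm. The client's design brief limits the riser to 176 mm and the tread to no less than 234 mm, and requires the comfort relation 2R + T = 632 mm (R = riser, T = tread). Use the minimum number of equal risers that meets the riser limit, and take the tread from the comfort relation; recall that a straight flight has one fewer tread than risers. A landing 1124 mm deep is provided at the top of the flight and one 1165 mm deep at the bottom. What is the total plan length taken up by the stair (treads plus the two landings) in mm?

7083 mm

3150 / 176 = 17.898 → round up to 18 risers.
R = 3150 ÷ 18 = 175 mm.
From 2R + T = 632: T = 632 − 350 = 282 mm.
Treads = 18 − 1 = 17; going = 17 × 282 = 4794 mm.
Add landings: 4794 + 1124 + 1165 = 7083 mm.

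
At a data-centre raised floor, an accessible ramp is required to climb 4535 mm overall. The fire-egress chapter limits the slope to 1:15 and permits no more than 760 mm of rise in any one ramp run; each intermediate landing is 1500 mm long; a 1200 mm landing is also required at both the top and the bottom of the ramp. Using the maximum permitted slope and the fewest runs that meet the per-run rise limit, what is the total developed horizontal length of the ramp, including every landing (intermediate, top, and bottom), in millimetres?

4535 / 760 = 5.967 → round up to 6 ramp runs. That means 5 intermediate landings.
Horizontal run for 4535 mm of rise at 1:15 is 4535 × 15 = 68025 mm.
Intermediate landings: 5 × 1500 = 7500 mm.
Top and bottom landings: 2 × 1200 = 2400 mm.
Total = 68025 + 7500 + 2400 = 77925 mm.

77925 mm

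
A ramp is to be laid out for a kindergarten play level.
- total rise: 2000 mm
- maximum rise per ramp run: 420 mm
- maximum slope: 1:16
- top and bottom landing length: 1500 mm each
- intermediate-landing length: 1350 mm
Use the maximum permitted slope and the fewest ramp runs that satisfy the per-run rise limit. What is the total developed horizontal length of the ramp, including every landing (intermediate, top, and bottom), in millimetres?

⌈2000/420⌉ = 5 ramp runs. That means 4 intermediate landings.
Horizontal run for 2000 mm of rise at 1:16 is 2000 × 16 = 32000 mm.
4 intermediate landings contribute 4 × 1350 = 5400 mm.
Top and bottom landings: 2 × 1500 = 3000 mm.
Total = 32000 + 5400 + 3000 = 40400 mm.

40400 mm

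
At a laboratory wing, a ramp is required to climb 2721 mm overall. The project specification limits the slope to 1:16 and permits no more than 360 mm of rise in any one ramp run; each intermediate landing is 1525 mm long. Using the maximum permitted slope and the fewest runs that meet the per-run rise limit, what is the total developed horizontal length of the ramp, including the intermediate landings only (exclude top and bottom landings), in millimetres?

At most 360 each: 2721/360 = 7.56, giving 8 ramp runs. That means 7 intermediate landings.
Ramp run (horizontal) at 1:16: 2721 × 16 = 43536 mm.
7 intermediate landings contribute 7 × 1525 = 10675 mm.
Developed length = 43536 + 10675 = 54211 mm.

54211 mm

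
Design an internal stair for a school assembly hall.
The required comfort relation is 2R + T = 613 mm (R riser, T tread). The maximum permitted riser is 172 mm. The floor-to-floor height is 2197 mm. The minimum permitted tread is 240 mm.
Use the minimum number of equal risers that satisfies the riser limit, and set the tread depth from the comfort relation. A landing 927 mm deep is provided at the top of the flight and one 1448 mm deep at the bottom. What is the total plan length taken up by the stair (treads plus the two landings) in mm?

5675 mm

At most 172 each: 2197/172 = 12.77, giving 13 risers.
Each riser is 2197/13 = 169 mm (≤ 172 mm).
Tread T = 613 − 2 × 169 = 275 mm (≥ 240 mm).
Treads = 13 − 1 = 12; going = 12 × 275 = 3300 mm.
Enclosure = 3300 + 927 + 1448 = 5675 mm.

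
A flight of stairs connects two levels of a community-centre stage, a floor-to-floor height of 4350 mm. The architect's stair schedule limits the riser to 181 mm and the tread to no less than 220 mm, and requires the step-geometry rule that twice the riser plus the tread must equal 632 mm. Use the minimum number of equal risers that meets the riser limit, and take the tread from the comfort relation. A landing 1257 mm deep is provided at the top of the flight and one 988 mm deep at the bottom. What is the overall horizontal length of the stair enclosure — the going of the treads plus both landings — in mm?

9061 mm

4350 / 181 = 24.03, so 25 risers are needed.
Each riser is 4350/25 = 174 mm (≤ 181 mm).
Tread T = 632 − 2 × 174 = 284 mm (≥ 220 mm).
Treads = 25 − 1 = 24; going = 24 × 284 = 6816 mm.
Enclosure = 6816 + 1257 + 988 = 9061 mm.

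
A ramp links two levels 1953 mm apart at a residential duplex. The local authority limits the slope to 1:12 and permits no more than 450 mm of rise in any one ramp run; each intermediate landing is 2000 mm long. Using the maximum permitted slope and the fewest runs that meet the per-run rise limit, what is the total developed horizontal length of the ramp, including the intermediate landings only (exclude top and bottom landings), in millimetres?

31436 mm

At most 450 each: 1953/450 = 4.34, giving 5 ramp runs. That means 4 intermediate landings.
Horizontal run for 1953 mm of rise at 1:12 is 1953 × 12 = 23436 mm.
Intermediate landings: 4 × 2000 = 8000 mm.
Developed length = 23436 + 8000 = 31436 mm.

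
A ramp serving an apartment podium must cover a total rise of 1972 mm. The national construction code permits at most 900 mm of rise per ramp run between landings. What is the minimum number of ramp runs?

1972 / 900 = 2.191 → round up to 3 ramp runs.

3 runs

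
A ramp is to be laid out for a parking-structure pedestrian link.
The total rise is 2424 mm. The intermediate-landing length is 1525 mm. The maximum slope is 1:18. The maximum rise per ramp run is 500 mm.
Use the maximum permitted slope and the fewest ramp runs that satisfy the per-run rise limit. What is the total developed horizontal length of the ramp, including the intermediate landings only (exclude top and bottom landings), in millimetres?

At most 500 each: 2424/500 = 4.85, giving 5 ramp runs. That means 4 intermediate landings.
Horizontal run for 2424 mm of rise at 1:18 is 2424 × 18 = 43632 mm.
Intermediate landings: 4 × 1525 = 6100 mm.
Total developed length = 43632 + 6100 = 49732 mm.

49732 mm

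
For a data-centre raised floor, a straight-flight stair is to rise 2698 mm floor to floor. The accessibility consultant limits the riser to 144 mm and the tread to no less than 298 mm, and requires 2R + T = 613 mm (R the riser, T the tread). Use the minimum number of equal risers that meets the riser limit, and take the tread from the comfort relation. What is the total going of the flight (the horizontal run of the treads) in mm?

5922 mm

⌈2698/144⌉ = 19 risers.
R = 2698 ÷ 19 = 142 mm.
Tread T = 613 − 2 × 142 = 329 mm (≥ 298 mm).
Treads = 19 − 1 = 18; going = 18 × 329 = 5922 mm.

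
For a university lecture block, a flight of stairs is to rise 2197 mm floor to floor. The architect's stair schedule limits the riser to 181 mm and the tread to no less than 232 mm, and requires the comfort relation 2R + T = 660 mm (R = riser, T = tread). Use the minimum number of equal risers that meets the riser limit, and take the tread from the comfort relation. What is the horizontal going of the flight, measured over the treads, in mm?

2197 / 181 = 12.138 → round up to 13 risers.
Each riser is 2197/13 = 169 mm (≤ 181 mm).
T = 660 − 2·169 = 322 mm, which satisfies the 232 mm minimum.
Treads = 13 − 1 = 12; going = 12 × 322 = 3864 mm.

3864 mm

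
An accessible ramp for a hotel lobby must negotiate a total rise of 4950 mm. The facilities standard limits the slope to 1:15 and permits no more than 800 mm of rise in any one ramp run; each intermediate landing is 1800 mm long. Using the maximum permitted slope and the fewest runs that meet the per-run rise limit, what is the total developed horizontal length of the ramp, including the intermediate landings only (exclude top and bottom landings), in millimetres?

85050 mm

4950 / 800 = 6.188 → round up to 7 ramp runs. That means 6 intermediate landings.
Ramp run (horizontal) at 1:15: 4950 × 15 = 74250 mm.
Intermediate landings: 6 × 1800 = 10800 mm.
Developed length = 74250 + 10800 = 85050 mm.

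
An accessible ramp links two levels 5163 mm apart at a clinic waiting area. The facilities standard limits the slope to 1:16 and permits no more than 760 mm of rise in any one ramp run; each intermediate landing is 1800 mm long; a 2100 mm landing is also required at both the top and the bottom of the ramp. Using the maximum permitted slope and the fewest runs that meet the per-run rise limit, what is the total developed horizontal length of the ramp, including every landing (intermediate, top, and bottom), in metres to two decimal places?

97.61 m

5163 / 760 = 6.79, so 7 ramp runs are needed. That means 6 intermediate landings.
Ramp run (horizontal) at 1:16: 5163 × 16 = 82608 mm.
Intermediate landings: 6 × 1800 = 10800 mm.
Top and bottom landings: 2 × 2100 = 4200 mm.
Total = 82608 + 10800 + 4200 = 97608 mm.
= 97.61 m.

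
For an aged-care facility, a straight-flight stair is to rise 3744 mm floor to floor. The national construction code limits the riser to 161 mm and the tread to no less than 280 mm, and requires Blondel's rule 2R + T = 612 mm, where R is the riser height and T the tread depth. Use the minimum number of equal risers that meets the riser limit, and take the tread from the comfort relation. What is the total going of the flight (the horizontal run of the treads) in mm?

⌈3744/161⌉ = 24 risers.
Each riser is 3744/24 = 156 mm (≤ 161 mm).
From 2R + T = 612: T = 612 − 312 = 300 mm.
Treads = 24 − 1 = 23; going = 23 × 300 = 6900 mm.

6900 mm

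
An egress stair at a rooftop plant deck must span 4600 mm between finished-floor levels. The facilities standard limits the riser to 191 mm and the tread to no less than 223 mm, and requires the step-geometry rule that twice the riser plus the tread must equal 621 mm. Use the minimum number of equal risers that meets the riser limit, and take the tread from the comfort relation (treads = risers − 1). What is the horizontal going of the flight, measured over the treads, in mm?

⌈4600/191⌉ = 25 risers.
R = 4600 ÷ 25 = 184 mm.
Tread T = 621 − 2 × 184 = 253 mm (≥ 223 mm).
25 risers give 24 treads; going = 24 × 253 = 6072 mm.

6072 mm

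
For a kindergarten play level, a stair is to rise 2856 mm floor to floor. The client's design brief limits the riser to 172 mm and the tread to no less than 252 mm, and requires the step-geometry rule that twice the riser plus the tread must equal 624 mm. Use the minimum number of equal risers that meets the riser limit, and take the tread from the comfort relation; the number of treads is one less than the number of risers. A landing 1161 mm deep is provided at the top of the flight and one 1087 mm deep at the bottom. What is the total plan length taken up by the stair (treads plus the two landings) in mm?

6856 mm

2856 / 172 = 16.605 → round up to 17 risers.
R = 2856 ÷ 17 = 168 mm.
From 2R + T = 624: T = 624 − 336 = 288 mm.
Treads = 17 − 1 = 16; going = 16 × 288 = 4608 mm.
Enclosure = 4608 + 1161 + 1087 = 6856 mm.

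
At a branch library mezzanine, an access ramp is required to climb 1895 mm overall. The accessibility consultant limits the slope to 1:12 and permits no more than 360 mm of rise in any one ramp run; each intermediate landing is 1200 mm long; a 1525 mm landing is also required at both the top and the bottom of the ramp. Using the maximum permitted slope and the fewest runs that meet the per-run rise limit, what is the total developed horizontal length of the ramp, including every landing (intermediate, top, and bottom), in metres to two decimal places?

1895 / 360 = 5.26, so 6 ramp runs are needed. That means 5 intermediate landings.
Horizontal run for 1895 mm of rise at 1:12 is 1895 × 12 = 22740 mm.
5 intermediate landings contribute 5 × 1200 = 6000 mm.
Top and bottom landings: 2 × 1525 = 3050 mm.
Total = 22740 + 6000 + 3050 = 31790 mm.
= 31.79 m.

31.79 m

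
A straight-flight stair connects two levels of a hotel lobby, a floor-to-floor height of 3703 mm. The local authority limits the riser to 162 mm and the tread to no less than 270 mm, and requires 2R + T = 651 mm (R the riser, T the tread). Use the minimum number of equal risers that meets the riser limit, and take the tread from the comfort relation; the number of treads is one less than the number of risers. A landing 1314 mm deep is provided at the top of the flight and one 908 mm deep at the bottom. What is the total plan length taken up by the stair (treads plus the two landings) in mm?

⌈3703/162⌉ = 23 risers.
R = 3703 ÷ 23 = 161 mm.
Tread T = 651 − 2 × 161 = 329 mm (≥ 270 mm).
Going = (23 − 1) × 329 = 7238 mm.
Enclosure = 7238 + 1314 + 908 = 9460 mm.

9460 mm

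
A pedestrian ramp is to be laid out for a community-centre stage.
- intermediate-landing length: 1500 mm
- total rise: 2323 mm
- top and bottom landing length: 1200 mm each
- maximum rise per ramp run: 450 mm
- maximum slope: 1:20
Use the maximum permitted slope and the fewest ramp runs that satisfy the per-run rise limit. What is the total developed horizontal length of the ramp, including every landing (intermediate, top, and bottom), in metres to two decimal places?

2323 / 450 = 5.162 → round up to 6 ramp runs. That means 5 intermediate landings.
Ramp run (horizontal) at 1:20: 2323 × 20 = 46460 mm.
Intermediate landings: 5 × 1500 = 7500 mm.
Top and bottom landings: 2 × 1200 = 2400 mm.
Total = 46460 + 7500 + 2400 = 56360 mm.
= 56.36 m.

56.36 m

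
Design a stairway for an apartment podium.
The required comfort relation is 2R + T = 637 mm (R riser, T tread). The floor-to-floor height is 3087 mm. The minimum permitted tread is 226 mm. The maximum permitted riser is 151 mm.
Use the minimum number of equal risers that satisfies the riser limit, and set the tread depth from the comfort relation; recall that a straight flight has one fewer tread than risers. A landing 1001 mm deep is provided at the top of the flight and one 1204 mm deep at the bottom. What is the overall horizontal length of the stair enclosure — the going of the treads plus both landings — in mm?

9065 mm

⌈3087/151⌉ = 21 risers.
Each riser is 3087/21 = 147 mm (≤ 151 mm).
From 2R + T = 637: T = 637 − 294 = 343 mm.
Going = (21 − 1) × 343 = 6860 mm.
Enclosure = 6860 + 1001 + 1204 = 9065 mm.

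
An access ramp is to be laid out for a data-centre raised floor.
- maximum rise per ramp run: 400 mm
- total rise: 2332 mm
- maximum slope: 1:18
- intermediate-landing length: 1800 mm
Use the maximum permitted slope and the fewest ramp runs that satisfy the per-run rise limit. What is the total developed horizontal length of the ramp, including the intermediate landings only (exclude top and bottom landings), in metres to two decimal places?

2332 / 400 = 5.83, so 6 ramp runs are needed. That means 5 intermediate landings.
Ramp run (horizontal) at 1:18: 2332 × 18 = 41976 mm.
Intermediate landings: 5 × 1800 = 9000 mm.
Total developed length = 41976 + 9000 = 50976 mm.
= 50.98 m.

50.98 m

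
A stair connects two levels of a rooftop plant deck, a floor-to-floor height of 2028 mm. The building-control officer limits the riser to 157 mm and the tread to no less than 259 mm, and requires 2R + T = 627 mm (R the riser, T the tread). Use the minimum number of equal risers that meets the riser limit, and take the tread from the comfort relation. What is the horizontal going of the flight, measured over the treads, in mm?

3780 mm

2028 / 157 = 12.92, so 13 risers are needed.
R = 2028 ÷ 13 = 156 mm.
From 2R + T = 627: T = 627 − 312 = 315 mm.
Going = (13 − 1) × 315 = 3780 mm.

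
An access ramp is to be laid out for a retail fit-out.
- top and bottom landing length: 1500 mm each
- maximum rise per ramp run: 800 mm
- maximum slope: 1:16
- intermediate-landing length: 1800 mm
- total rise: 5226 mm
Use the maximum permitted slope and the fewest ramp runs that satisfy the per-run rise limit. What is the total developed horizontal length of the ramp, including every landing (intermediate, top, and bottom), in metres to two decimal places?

5226 / 800 = 6.532 → round up to 7 ramp runs. That means 6 intermediate landings.
Ramp run (horizontal) at 1:16: 5226 × 16 = 83616 mm.
Intermediate landings: 6 × 1800 = 10800 mm.
Top and bottom landings: 2 × 1500 = 3000 mm.
Total = 83616 + 10800 + 3000 = 97416 mm.
= 97.42 m.

97.42 m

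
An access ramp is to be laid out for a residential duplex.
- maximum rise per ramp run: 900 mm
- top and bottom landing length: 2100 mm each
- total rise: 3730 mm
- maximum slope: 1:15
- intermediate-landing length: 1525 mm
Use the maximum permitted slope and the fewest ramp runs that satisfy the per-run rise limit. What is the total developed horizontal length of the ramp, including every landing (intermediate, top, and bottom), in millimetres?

66250 mm

At most 900 each: 3730/900 = 4.14, giving 5 ramp runs. That means 4 intermediate landings.
Ramp run (horizontal) at 1:15: 3730 × 15 = 55950 mm.
Intermediate landings: 4 × 1525 = 6100 mm.
Top and bottom landings: 2 × 2100 = 4200 mm.
Total = 55950 + 6100 + 4200 = 66250 mm.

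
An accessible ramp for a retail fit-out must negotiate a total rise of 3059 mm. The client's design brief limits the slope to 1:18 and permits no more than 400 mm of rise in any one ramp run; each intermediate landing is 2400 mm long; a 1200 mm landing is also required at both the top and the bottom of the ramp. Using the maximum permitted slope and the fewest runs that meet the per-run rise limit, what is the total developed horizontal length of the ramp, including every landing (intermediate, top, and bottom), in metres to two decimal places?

At most 400 each: 3059/400 = 7.65, giving 8 ramp runs. That means 7 intermediate landings.
Ramp run (horizontal) at 1:18: 3059 × 18 = 55062 mm.
7 intermediate landings contribute 7 × 2400 = 16800 mm.
Top and bottom landings: 2 × 1200 = 2400 mm.
Total = 55062 + 16800 + 2400 = 74262 mm.
= 74.26 m.

74.26 m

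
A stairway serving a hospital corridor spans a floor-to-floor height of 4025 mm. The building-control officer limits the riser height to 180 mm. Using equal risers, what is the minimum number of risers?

23 risers

At most 180 each: 4025/180 = 22.36, giving 23 risers.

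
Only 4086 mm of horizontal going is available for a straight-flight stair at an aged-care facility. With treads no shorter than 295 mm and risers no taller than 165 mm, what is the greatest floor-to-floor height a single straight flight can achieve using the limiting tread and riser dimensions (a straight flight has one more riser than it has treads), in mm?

4086 / 295 = 13.85, so 13 treads fit.
Risers = treads + 1 = 14.
Maximum height = 14 × 165 = 2310 mm.

2310 mm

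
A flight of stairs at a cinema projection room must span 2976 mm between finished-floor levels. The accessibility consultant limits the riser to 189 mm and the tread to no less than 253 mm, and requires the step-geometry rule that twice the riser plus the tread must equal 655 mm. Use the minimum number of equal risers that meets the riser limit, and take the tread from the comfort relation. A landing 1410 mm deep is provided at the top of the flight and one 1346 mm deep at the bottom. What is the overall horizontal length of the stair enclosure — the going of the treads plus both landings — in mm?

7001 mm

At most 189 each: 2976/189 = 15.75, giving 16 risers.
R = 2976 ÷ 16 = 186 mm.
T = 655 − 2·186 = 283 mm, which satisfies the 253 mm minimum.
16 risers give 15 treads; going = 15 × 283 = 4245 mm.
Add landings: 4245 + 1410 + 1346 = 7001 mm.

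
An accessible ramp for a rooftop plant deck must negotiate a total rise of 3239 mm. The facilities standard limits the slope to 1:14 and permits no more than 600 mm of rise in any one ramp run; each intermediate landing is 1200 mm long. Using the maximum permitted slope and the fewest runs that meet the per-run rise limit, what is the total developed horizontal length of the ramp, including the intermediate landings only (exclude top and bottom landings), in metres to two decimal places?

51.35 m

3239 / 600 = 5.398 → round up to 6 ramp runs. That means 5 intermediate landings.
Horizontal run for 3239 mm of rise at 1:14 is 3239 × 14 = 45346 mm.
Intermediate landings: 5 × 1200 = 6000 mm.
Total developed length = 45346 + 6000 = 51346 mm.
= 51.35 m.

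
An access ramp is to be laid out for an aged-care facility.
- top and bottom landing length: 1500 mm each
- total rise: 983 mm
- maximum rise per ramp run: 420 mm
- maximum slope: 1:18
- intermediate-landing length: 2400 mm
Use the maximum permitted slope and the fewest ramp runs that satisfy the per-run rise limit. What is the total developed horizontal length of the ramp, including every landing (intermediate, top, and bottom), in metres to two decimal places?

983 / 420 = 2.34, so 3 ramp runs are needed. That means 2 intermediate landings.
Horizontal run for 983 mm of rise at 1:18 is 983 × 18 = 17694 mm.
2 intermediate landings contribute 2 × 2400 = 4800 mm.
Top and bottom landings: 2 × 1500 = 3000 mm.
Total = 17694 + 4800 + 3000 = 25494 mm.
= 25.49 m.

25.49 m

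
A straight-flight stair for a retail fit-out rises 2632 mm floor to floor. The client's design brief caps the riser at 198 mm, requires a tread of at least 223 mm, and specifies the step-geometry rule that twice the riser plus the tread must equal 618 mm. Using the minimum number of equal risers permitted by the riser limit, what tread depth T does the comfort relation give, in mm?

2632 / 198 = 13.29, so 14 risers are needed.
Each riser is 2632/14 = 188 mm (≤ 198 mm).
From 2R + T = 618: T = 618 − 376 = 242 mm.

242 mm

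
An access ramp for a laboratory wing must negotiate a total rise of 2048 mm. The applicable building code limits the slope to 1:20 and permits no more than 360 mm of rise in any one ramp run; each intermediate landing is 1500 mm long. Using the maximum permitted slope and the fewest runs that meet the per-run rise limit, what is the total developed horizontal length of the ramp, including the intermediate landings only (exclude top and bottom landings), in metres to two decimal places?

At most 360 each: 2048/360 = 5.69, giving 6 ramp runs. That means 5 intermediate landings.
Ramp run (horizontal) at 1:20: 2048 × 20 = 40960 mm.
Intermediate landings: 5 × 1500 = 7500 mm.
Total developed length = 40960 + 7500 = 48460 mm.
= 48.46 m.

48.46 m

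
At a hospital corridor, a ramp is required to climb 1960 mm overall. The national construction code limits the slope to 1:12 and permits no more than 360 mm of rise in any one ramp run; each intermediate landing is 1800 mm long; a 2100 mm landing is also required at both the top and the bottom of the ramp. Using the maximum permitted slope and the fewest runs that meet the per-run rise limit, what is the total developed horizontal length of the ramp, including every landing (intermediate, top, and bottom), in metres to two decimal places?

36.72 m

1960 / 360 = 5.444 → round up to 6 ramp runs. That means 5 intermediate landings.
Horizontal run for 1960 mm of rise at 1:12 is 1960 × 12 = 23520 mm.
5 intermediate landings contribute 5 × 1800 = 9000 mm.
Top and bottom landings: 2 × 2100 = 4200 mm.
Total = 23520 + 9000 + 4200 = 36720 mm.
= 36.72 m.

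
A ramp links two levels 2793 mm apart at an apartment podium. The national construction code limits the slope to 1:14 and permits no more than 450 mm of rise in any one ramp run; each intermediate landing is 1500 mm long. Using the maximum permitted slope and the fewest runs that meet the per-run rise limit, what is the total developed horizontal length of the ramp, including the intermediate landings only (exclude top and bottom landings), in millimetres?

⌈2793/450⌉ = 7 ramp runs. That means 6 intermediate landings.
Ramp run (horizontal) at 1:14: 2793 × 14 = 39102 mm.
6 intermediate landings contribute 6 × 1500 = 9000 mm.
Developed length = 39102 + 9000 = 48102 mm.

48102 mm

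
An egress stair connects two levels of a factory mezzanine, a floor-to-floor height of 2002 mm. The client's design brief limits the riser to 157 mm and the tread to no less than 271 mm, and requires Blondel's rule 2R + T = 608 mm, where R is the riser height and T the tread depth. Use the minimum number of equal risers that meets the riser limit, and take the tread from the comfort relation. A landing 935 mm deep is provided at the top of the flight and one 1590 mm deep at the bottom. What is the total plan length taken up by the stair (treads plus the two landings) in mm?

6125 mm

2002 / 157 = 12.752 → round up to 13 risers.
Riser R = 2002 / 13 = 154 mm, within the 157 mm limit.
Tread T = 608 − 2 × 154 = 300 mm (≥ 271 mm).
Going = (13 − 1) × 300 = 3600 mm.
Enclosure = 3600 + 935 + 1590 = 6125 mm.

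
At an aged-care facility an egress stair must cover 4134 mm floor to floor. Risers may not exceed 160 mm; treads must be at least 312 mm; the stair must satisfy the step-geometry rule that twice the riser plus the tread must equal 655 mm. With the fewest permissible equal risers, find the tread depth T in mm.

337 mm

4134 / 160 = 25.84, so 26 risers are needed.
Each riser is 4134/26 = 159 mm (≤ 160 mm).
T = 655 − 2·159 = 337 mm, which satisfies the 312 mm minimum.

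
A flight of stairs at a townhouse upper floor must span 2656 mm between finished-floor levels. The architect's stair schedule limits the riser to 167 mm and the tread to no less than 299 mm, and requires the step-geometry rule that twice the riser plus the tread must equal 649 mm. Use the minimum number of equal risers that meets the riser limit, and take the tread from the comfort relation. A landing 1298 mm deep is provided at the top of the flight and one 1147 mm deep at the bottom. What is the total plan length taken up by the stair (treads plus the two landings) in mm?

⌈2656/167⌉ = 16 risers.
R = 2656 ÷ 16 = 166 mm.
From 2R + T = 649: T = 649 − 332 = 317 mm.
Treads = 16 − 1 = 15; going = 15 × 317 = 4755 mm.
Add landings: 4755 + 1298 + 1147 = 7200 mm.

7200 mm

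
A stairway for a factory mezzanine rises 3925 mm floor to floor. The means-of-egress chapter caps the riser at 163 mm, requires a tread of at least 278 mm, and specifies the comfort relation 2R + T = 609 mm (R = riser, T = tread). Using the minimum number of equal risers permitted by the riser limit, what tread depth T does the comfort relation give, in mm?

⌈3925/163⌉ = 25 risers.
R = 3925 ÷ 25 = 157 mm.
From 2R + T = 609: T = 609 − 314 = 295 mm.

295 mm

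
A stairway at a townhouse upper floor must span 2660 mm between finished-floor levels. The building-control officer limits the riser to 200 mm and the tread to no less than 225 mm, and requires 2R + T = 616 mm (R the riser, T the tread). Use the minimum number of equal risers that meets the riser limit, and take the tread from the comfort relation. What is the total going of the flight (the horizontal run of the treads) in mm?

3068 mm

At most 200 each: 2660/200 = 13.30, giving 14 risers.
R = 2660 ÷ 14 = 190 mm.
Tread T = 616 − 2 × 190 = 236 mm (≥ 225 mm).
Going = (14 − 1) × 236 = 3068 mm.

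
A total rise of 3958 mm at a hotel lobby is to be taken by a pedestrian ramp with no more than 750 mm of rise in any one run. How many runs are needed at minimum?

6 runs

3958 / 750 = 5.28, so 6 ramp runs are needed.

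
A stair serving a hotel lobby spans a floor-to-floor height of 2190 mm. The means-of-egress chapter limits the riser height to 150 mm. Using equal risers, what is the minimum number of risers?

2190 / 150 = 14.600 → round up to 15 risers.

15 risers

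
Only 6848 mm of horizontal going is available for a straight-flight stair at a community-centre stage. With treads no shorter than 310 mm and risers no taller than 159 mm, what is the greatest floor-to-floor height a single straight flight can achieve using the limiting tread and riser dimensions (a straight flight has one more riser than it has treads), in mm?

Treads that fit: ⌊6848 / 310⌋ = 22.
Risers = treads + 1 = 23.
Maximum height = 23 × 159 = 3657 mm.

3657 mm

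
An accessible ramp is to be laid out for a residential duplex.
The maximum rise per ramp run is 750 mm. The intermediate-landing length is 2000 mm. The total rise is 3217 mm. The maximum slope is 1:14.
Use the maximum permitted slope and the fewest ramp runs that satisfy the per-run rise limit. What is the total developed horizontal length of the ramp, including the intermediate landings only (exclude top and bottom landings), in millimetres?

53038 mm

At most 750 each: 3217/750 = 4.29, giving 5 ramp runs. That means 4 intermediate landings.
Ramp run (horizontal) at 1:14: 3217 × 14 = 45038 mm.
4 intermediate landings contribute 4 × 2000 = 8000 mm.
Total developed length = 45038 + 8000 = 53038 mm.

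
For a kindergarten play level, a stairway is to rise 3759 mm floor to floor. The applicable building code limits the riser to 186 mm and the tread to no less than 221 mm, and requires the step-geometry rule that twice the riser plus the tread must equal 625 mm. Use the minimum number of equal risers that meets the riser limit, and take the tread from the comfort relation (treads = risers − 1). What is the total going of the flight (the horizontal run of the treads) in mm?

5340 mm

3759 / 186 = 20.210 → round up to 21 risers.
R = 3759 ÷ 21 = 179 mm.
From 2R + T = 625: T = 625 − 358 = 267 mm.
Treads = 21 − 1 = 20; going = 20 × 267 = 5340 mm.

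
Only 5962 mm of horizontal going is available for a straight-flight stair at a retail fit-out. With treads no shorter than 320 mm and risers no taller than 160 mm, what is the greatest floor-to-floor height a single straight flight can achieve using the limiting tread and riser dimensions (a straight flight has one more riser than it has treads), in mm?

Treads that fit: ⌊5962 / 320⌋ = 18.
Risers = treads + 1 = 19.
Maximum height = 19 × 160 = 3040 mm.

3040 mm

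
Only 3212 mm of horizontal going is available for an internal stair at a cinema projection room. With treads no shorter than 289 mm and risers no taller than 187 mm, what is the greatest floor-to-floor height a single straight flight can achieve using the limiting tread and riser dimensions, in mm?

Treads that fit: ⌊3212 / 289⌋ = 11.
Risers = treads + 1 = 12.
Maximum height = 12 × 187 = 2244 mm.

2244 mm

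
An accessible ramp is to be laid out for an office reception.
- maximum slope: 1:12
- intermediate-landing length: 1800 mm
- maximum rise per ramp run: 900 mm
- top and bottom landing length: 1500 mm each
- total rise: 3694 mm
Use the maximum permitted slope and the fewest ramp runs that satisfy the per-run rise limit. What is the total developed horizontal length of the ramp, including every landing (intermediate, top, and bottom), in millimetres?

At most 900 each: 3694/900 = 4.10, giving 5 ramp runs. That means 4 intermediate landings.
Horizontal run for 3694 mm of rise at 1:12 is 3694 × 12 = 44328 mm.
4 intermediate landings contribute 4 × 1800 = 7200 mm.
Top and bottom landings: 2 × 1500 = 3000 mm.
Total = 44328 + 7200 + 3000 = 54528 mm.

54528 mm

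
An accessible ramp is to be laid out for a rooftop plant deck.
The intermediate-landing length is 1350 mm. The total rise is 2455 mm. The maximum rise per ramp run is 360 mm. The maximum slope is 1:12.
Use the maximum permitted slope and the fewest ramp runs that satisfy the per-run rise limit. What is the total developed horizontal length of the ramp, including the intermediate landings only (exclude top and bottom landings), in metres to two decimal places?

37.56 m

⌈2455/360⌉ = 7 ramp runs. That means 6 intermediate landings.
Horizontal run for 2455 mm of rise at 1:12 is 2455 × 12 = 29460 mm.
6 intermediate landings contribute 6 × 1350 = 8100 mm.
Developed length = 29460 + 8100 = 37560 mm.
= 37.56 m.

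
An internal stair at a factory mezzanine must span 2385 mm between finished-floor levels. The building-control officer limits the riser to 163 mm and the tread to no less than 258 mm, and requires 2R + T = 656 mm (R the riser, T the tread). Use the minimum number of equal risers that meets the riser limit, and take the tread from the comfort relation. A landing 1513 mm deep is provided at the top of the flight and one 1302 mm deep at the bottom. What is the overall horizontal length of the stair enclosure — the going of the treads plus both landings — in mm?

⌈2385/163⌉ = 15 risers.
R = 2385 ÷ 15 = 159 mm.
Tread T = 656 − 2 × 159 = 338 mm (≥ 258 mm).
Treads = 15 − 1 = 14; going = 14 × 338 = 4732 mm.
Add landings: 4732 + 1513 + 1302 = 7547 mm.

7547 mm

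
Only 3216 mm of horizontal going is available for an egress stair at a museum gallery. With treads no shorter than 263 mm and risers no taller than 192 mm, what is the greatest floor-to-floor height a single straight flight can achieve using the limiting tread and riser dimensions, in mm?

Treads that fit: ⌊3216 / 263⌋ = 12.
Risers = treads + 1 = 13.
Maximum height = 13 × 192 = 2496 mm.

2496 mm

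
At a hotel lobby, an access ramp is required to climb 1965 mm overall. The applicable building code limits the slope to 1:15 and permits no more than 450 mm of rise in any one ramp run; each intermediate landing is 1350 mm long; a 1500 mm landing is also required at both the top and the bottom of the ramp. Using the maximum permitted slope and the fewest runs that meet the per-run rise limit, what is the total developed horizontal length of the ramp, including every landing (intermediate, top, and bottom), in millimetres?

37875 mm

1965 / 450 = 4.37, so 5 ramp runs are needed. That means 4 intermediate landings.
Horizontal run for 1965 mm of rise at 1:15 is 1965 × 15 = 29475 mm.
Intermediate landings: 4 × 1350 = 5400 mm.
Top and bottom landings: 2 × 1500 = 3000 mm.
Total = 29475 + 5400 + 3000 = 37875 mm.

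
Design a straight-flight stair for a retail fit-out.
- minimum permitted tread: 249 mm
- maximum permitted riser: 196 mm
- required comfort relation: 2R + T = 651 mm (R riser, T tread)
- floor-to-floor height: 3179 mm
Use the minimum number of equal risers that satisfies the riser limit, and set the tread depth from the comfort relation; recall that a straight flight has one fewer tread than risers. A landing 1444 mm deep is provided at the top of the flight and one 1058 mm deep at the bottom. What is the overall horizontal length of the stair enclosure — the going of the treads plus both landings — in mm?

3179 / 196 = 16.219 → round up to 17 risers.
R = 3179 ÷ 17 = 187 mm.
From 2R + T = 651: T = 651 − 374 = 277 mm.
17 risers give 16 treads; going = 16 × 277 = 4432 mm.
Enclosure = 4432 + 1444 + 1058 = 6934 mm.

6934 mm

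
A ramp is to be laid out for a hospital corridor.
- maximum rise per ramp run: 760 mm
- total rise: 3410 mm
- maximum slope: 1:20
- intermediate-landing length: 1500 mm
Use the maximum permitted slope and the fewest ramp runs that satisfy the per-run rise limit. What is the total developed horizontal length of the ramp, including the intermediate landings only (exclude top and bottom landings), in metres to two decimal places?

74.20 m

⌈3410/760⌉ = 5 ramp runs. That means 4 intermediate landings.
Ramp run (horizontal) at 1:20: 3410 × 20 = 68200 mm.
4 intermediate landings contribute 4 × 1500 = 6000 mm.
Total developed length = 68200 + 6000 = 74200 mm.
= 74.20 m.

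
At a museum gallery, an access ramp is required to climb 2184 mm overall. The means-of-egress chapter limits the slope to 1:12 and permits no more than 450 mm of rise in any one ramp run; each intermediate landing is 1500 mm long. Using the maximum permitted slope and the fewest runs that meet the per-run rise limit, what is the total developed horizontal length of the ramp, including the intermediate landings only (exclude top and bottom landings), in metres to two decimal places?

32.21 m

2184 / 450 = 4.85, so 5 ramp runs are needed. That means 4 intermediate landings.
Horizontal run for 2184 mm of rise at 1:12 is 2184 × 12 = 26208 mm.
Intermediate landings: 4 × 1500 = 6000 mm.
Developed length = 26208 + 6000 = 32208 mm.
= 32.21 m.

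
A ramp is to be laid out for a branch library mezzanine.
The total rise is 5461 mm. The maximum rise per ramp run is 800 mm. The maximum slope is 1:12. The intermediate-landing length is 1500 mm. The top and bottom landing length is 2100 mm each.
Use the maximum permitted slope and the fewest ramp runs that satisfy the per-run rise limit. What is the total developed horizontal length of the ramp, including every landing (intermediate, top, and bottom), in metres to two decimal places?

78.73 m

5461 / 800 = 6.826 → round up to 7 ramp runs. That means 6 intermediate landings.
Horizontal run for 5461 mm of rise at 1:12 is 5461 × 12 = 65532 mm.
6 intermediate landings contribute 6 × 1500 = 9000 mm.
Top and bottom landings: 2 × 2100 = 4200 mm.
Total = 65532 + 9000 + 4200 = 78732 mm.
= 78.73 m.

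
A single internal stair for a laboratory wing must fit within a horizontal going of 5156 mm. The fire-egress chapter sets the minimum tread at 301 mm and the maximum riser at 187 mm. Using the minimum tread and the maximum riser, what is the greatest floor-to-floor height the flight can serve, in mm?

5156 / 301 = 17.13, so 17 treads fit.
Risers = treads + 1 = 18.
Maximum height = 18 × 187 = 3366 mm.

3366 mm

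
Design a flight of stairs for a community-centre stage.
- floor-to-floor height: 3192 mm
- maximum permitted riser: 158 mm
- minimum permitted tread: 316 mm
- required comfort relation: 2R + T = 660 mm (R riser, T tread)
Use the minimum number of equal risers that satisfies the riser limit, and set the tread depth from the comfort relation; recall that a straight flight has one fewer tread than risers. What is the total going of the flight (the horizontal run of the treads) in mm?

7120 mm

3192 / 158 = 20.203 → round up to 21 risers.
R = 3192 ÷ 21 = 152 mm.
From 2R + T = 660: T = 660 − 304 = 356 mm.
21 risers give 20 treads; going = 20 × 356 = 7120 mm.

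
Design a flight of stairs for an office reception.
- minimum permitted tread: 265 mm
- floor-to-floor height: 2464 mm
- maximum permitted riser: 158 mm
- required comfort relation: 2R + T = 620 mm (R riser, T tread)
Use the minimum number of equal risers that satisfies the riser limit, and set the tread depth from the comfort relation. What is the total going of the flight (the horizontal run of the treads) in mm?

4680 mm

2464 / 158 = 15.59, so 16 risers are needed.
Each riser is 2464/16 = 154 mm (≤ 158 mm).
T = 620 − 2·154 = 312 mm, which satisfies the 265 mm minimum.
Treads = 16 − 1 = 15; going = 15 × 312 = 4680 mm.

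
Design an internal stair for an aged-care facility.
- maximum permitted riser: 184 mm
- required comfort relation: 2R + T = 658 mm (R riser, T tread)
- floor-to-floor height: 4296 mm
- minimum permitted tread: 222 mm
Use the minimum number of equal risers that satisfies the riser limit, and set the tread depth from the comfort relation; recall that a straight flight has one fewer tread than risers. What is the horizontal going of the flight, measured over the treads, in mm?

4296 / 184 = 23.348 → round up to 24 risers.
Each riser is 4296/24 = 179 mm (≤ 184 mm).
T = 658 − 2·179 = 300 mm, which satisfies the 222 mm minimum.
Treads = 24 − 1 = 23; going = 23 × 300 = 6900 mm.

6900 mm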